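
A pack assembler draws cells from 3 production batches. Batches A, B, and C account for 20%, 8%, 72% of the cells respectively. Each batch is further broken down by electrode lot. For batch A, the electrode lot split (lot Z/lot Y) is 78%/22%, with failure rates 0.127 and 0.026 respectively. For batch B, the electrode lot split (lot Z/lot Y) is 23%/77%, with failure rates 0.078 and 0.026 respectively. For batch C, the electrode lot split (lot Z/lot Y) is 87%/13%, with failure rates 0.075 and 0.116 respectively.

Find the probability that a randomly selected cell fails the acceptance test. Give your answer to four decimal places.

P(F|A) = 0.78·0.127 + 0.22·0.026 = 0.09906 + 0.00572 = 0.10478
P(F|B) = 0.23·0.078 + 0.77·0.026 = 0.01794 + 0.02002 = 0.03796
P(F|C) = 0.87·0.075 + 0.13·0.116 = 0.06525 + 0.01508 = 0.08033
By total probability over the outer partition,
P(F) = 0.2·0.10478 + 0.08·0.03796 + 0.72·0.08033
      = 0.020956 + 0.0030368 + 0.0578376 = 0.0818304

P(F) ≈ 0.0818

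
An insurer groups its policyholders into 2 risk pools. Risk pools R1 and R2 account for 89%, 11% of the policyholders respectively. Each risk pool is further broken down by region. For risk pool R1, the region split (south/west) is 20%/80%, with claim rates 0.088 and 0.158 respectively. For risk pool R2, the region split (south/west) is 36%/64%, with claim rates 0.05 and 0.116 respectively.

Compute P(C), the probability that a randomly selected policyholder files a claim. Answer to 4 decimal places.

P(C|R1) = 0.2·0.088 + 0.8·0.158 = 0.0176 + 0.1264 = 0.144
P(C|R2) = 0.36·0.05 + 0.64·0.116 = 0.018 + 0.07424 = 0.09224
Then overall,
P(C) = 0.89·0.144 + 0.11·0.09224
      = 0.12816 + 0.0101464 = 0.1383064

P(C) ≈ 0.1383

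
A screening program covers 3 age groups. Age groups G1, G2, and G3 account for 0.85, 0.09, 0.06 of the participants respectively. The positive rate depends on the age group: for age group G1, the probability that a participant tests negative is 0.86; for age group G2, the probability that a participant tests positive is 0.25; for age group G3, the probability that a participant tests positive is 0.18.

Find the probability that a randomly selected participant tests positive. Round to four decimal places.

P(T|G1) = 1 − 0.86 = 0.14.
P(T) = P(T|G1)·P(G1) + P(T|G2)·P(G2) + P(T|G3)·P(G3)
      = 0.14·0.85 + 0.25·0.09 + 0.18·0.06
      = 0.119 + 0.0225 + 0.0108 = 0.1523

P(T) ≈ 0.1523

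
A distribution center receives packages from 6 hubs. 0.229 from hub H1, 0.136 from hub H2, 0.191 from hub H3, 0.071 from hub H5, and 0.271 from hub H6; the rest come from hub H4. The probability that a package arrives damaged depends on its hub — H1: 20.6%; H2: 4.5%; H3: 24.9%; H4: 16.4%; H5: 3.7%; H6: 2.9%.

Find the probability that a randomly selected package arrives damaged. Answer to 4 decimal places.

P(H4) = 1 − (0.229 + 0.136 + 0.191 + 0.071 + 0.271) = 0.102.
P(D) = P(D|H1)·P(H1) + P(D|H2)·P(H2) + P(D|H3)·P(H3) + P(D|H4)·P(H4) + P(D|H5)·P(H5) + P(D|H6)·P(H6)
      = 0.206·0.229 + 0.045·0.136 + 0.249·0.191 + 0.164·0.102 + 0.037·0.071 + 0.029·0.271
      = 0.047174 + 0.00612 + 0.047559 + 0.016728 + 0.002627 + 0.007859 = 0.128067

0.1281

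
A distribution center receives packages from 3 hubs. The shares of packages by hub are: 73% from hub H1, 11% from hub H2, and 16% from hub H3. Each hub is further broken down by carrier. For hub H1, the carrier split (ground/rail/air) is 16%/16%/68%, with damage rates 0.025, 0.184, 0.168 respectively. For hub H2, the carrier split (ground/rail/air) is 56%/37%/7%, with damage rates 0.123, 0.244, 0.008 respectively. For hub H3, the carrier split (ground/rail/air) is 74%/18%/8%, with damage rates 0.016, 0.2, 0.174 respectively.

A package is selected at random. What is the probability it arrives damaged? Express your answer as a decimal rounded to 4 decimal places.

P(D|H1) = 0.16·0.025 + 0.16·0.184 + 0.68·0.168 = 0.004 + 0.02944 + 0.11424 = 0.14768
P(D|H2) = 0.56·0.123 + 0.37·0.244 + 0.07·0.008 = 0.06888 + 0.09028 + 0.00056 = 0.15972
P(D|H3) = 0.74·0.016 + 0.18·0.2 + 0.08·0.174 = 0.01184 + 0.036 + 0.01392 = 0.06176
By total probability over the outer partition,
P(D) = 0.73·0.14768 + 0.11·0.15972 + 0.16·0.06176
      = 0.1078064 + 0.0175692 + 0.0098816 = 0.1352572

0.1353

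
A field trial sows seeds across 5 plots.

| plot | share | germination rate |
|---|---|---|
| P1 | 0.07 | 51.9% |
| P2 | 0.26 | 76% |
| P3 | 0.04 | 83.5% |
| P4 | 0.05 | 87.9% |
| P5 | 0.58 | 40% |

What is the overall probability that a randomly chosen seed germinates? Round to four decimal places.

Using total probability over the partition,
P(G) = P(G|P1)·P(P1) + P(G|P2)·P(P2) + P(G|P3)·P(P3) + P(G|P4)·P(P4) + P(G|P5)·P(P5)
      = 0.519·0.07 + 0.76·0.26 + 0.835·0.04 + 0.879·0.05 + 0.4·0.58
      = 0.03633 + 0.1976 + 0.0334 + 0.04395 + 0.232 = 0.54328

0.5433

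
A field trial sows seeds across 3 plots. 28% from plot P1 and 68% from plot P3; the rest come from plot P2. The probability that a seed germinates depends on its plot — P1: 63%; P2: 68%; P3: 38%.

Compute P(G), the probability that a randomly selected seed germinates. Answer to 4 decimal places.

0.4620

P(P2) = 1 − (0.28 + 0.68) = 0.04.
Using total probability over the partition,
P(G) = P(G|P1)·P(P1) + P(G|P2)·P(P2) + P(G|P3)·P(P3)
      = 0.63·0.28 + 0.68·0.04 + 0.38·0.68
      = 0.1764 + 0.0272 + 0.2584 = 0.462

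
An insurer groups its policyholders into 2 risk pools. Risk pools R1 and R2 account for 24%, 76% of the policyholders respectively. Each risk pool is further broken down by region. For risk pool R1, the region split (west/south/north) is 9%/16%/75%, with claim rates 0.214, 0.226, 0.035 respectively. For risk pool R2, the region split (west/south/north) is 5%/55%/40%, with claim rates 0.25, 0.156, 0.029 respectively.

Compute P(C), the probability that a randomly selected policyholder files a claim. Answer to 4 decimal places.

0.1031

P(C|R1) = 0.09·0.214 + 0.16·0.226 + 0.75·0.035 = 0.01926 + 0.03616 + 0.02625 = 0.08167
P(C|R2) = 0.05·0.25 + 0.55·0.156 + 0.4·0.029 = 0.0125 + 0.0858 + 0.0116 = 0.1099
Then overall,
P(C) = 0.24·0.08167 + 0.76·0.1099
      = 0.0196008 + 0.083524 = 0.1031248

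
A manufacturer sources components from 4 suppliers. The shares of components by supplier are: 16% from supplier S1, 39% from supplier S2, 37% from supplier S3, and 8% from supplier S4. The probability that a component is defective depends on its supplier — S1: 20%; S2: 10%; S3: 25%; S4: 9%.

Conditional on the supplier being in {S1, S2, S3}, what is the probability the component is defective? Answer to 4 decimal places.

0.1777

Let S = {S1, S2, S3}.
P(S) = 0.16 + 0.39 + 0.37 = 0.92.
P(D ∩ S) = 0.2·0.16 + 0.1·0.39 + 0.25·0.37 = 0.032 + 0.039 + 0.0925 = 0.1635.
P(D | S) = 0.1635 / 0.92 = 0.177717…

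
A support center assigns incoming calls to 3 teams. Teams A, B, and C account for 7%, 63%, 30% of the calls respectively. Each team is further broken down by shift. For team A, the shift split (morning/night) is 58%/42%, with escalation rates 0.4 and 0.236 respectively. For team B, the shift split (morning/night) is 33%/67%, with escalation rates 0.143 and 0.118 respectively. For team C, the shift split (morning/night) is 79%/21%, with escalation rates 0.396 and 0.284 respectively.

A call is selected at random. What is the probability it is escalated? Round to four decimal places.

P(E) ≈ 0.2145

P(E|A) = 0.58·0.4 + 0.42·0.236 = 0.232 + 0.09912 = 0.33112
P(E|B) = 0.33·0.143 + 0.67·0.118 = 0.04719 + 0.07906 = 0.12625
P(E|C) = 0.79·0.396 + 0.21·0.284 = 0.31284 + 0.05964 = 0.37248
By total probability over the outer partition,
P(E) = 0.07·0.33112 + 0.63·0.12625 + 0.3·0.37248
      = 0.0231784 + 0.0795375 + 0.111744 = 0.2144599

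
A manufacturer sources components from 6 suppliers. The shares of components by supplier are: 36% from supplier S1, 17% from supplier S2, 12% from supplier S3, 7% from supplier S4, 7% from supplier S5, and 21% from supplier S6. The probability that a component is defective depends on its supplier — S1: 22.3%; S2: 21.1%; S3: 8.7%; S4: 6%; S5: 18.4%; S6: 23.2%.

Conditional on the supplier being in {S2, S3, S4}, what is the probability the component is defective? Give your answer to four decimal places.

0.1403

Let S = {S2, S3, S4}.
P(S) = 0.17 + 0.12 + 0.07 = 0.36.
P(D ∩ S) = 0.211·0.17 + 0.087·0.12 + 0.06·0.07 = 0.03587 + 0.01044 + 0.0042 = 0.05051.
P(D | S) = 0.05051 / 0.36 = 0.140306…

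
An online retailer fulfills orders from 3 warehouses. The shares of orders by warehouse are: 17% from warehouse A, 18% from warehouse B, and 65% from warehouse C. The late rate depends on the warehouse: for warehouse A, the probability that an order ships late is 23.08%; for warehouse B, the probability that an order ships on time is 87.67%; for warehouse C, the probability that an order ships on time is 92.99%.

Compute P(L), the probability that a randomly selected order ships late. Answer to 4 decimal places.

P(L|B) = 1 − 0.8767 = 0.1233.
P(L|C) = 1 − 0.9299 = 0.0701.
P(L) = P(L|A)·P(A) + P(L|B)·P(B) + P(L|C)·P(C)
      = 0.2308·0.17 + 0.1233·0.18 + 0.0701·0.65
      = 0.039236 + 0.022194 + 0.045565 = 0.106995

P(L) ≈ 0.1070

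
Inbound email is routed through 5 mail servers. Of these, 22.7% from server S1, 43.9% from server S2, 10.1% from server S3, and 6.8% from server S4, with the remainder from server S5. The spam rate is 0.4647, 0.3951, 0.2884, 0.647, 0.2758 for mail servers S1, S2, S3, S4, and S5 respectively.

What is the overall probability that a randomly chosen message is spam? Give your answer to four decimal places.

P(S5) = 1 − (0.227 + 0.439 + 0.101 + 0.068) = 0.165.
Using total probability over the partition,
P(S) = P(S|S1)·P(S1) + P(S|S2)·P(S2) + P(S|S3)·P(S3) + P(S|S4)·P(S4) + P(S|S5)·P(S5)
      = 0.4647·0.227 + 0.3951·0.439 + 0.2884·0.101 + 0.647·0.068 + 0.2758·0.165
      = 0.1054869 + 0.1734489 + 0.0291284 + 0.043996 + 0.045507 = 0.3975672

P(S) ≈ 0.3976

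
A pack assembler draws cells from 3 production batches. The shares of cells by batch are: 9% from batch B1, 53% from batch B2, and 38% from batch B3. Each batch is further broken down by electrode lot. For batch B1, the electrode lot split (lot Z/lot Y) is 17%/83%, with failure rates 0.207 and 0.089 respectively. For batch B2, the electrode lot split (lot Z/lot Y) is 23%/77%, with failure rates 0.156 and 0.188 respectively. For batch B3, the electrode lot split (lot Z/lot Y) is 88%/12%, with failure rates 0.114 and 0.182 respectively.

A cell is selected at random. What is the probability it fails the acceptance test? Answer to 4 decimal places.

P(F|B1) = 0.17·0.207 + 0.83·0.089 = 0.03519 + 0.07387 = 0.10906
P(F|B2) = 0.23·0.156 + 0.77·0.188 = 0.03588 + 0.14476 = 0.18064
P(F|B3) = 0.88·0.114 + 0.12·0.182 = 0.10032 + 0.02184 = 0.12216
Then overall,
P(F) = 0.09·0.10906 + 0.53·0.18064 + 0.38·0.12216
      = 0.0098154 + 0.0957392 + 0.0464208 = 0.1519754

0.1520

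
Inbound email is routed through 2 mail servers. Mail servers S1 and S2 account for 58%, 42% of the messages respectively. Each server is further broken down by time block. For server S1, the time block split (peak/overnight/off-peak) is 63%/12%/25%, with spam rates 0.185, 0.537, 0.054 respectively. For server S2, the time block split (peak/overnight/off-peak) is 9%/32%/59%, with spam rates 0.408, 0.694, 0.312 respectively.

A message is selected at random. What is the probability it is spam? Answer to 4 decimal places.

P(S|S1) = 0.63·0.185 + 0.12·0.537 + 0.25·0.054 = 0.11655 + 0.06444 + 0.0135 = 0.19449
P(S|S2) = 0.09·0.408 + 0.32·0.694 + 0.59·0.312 = 0.03672 + 0.22208 + 0.18408 = 0.44288
By total probability over the outer partition,
P(S) = 0.58·0.19449 + 0.42·0.44288
      = 0.1128042 + 0.1860096 = 0.2988138

0.2988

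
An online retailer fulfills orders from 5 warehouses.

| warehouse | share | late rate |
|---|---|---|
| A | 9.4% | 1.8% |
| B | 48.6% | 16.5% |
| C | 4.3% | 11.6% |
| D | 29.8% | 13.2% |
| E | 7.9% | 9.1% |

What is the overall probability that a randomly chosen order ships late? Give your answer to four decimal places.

P(L) = P(L|A)·P(A) + P(L|B)·P(B) + P(L|C)·P(C) + P(L|D)·P(D) + P(L|E)·P(E)
      = 0.018·0.094 + 0.165·0.486 + 0.116·0.043 + 0.132·0.298 + 0.091·0.079
      = 0.001692 + 0.08019 + 0.004988 + 0.039336 + 0.007189 = 0.133395

P(L) ≈ 0.1334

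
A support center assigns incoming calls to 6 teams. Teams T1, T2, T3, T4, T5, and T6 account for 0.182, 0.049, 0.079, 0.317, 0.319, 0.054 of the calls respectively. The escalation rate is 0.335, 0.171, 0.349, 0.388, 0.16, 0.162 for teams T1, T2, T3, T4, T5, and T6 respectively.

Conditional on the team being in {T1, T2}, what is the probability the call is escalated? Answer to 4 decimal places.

Let S = {T1, T2}.
P(S) = 0.182 + 0.049 = 0.231.
P(E ∩ S) = 0.335·0.182 + 0.171·0.049 = 0.06097 + 0.008379 = 0.069349.
P(E | S) = 0.069349 / 0.231 = 0.300212…

0.3002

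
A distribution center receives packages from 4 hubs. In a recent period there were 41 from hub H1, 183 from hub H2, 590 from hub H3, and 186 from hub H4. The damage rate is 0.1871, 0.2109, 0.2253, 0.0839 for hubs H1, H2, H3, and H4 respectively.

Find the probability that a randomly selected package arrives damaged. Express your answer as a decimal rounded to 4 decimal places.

0.1948

Total: 41 + 183 + 590 + 186 = 1000.
P(H1) = 41/1000 = 0.041. P(H2) = 183/1000 = 0.183. P(H3) = 590/1000 = 0.59. P(H4) = 186/1000 = 0.186.
Using total probability over the partition,
P(D) = P(D|H1)·P(H1) + P(D|H2)·P(H2) + P(D|H3)·P(H3) + P(D|H4)·P(H4)
      = 0.1871·0.041 + 0.2109·0.183 + 0.2253·0.59 + 0.0839·0.186
      = 0.0076711 + 0.0385947 + 0.132927 + 0.0156054 = 0.1947982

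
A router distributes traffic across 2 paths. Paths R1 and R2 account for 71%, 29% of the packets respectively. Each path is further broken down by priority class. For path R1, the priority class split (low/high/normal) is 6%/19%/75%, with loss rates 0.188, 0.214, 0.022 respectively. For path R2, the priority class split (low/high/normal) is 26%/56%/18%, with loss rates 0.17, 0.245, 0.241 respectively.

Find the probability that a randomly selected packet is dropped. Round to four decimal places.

0.1138

P(L|R1) = 0.06·0.188 + 0.19·0.214 + 0.75·0.022 = 0.01128 + 0.04066 + 0.0165 = 0.06844
P(L|R2) = 0.26·0.17 + 0.56·0.245 + 0.18·0.241 = 0.0442 + 0.1372 + 0.04338 = 0.22478
By total probability over the outer partition,
P(L) = 0.71·0.06844 + 0.29·0.22478
      = 0.0485924 + 0.0651862 = 0.1137786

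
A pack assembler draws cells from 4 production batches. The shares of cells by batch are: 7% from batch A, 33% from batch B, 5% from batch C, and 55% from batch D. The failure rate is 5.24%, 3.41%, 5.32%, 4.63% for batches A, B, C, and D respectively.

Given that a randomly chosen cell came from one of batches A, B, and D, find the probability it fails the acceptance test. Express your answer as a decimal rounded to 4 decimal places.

Let S = {A, B, D}.
P(S) = 0.07 + 0.33 + 0.55 = 0.95.
P(F ∩ S) = 0.0524·0.07 + 0.0341·0.33 + 0.0463·0.55 = 0.003668 + 0.011253 + 0.025465 = 0.040386.
P(F | S) = 0.040386 / 0.95 = 0.042512…

P(F|S) ≈ 0.0425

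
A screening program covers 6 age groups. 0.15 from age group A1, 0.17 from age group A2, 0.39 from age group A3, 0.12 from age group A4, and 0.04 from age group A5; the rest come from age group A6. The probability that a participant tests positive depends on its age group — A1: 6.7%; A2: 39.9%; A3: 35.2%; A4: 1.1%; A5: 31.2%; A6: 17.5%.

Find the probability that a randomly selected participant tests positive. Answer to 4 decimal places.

0.2517

P(A6) = 1 − (0.15 + 0.17 + 0.39 + 0.12 + 0.04) = 0.13.
P(T) = P(T|A1)·P(A1) + P(T|A2)·P(A2) + P(T|A3)·P(A3) + P(T|A4)·P(A4) + P(T|A5)·P(A5) + P(T|A6)·P(A6)
      = 0.067·0.15 + 0.399·0.17 + 0.352·0.39 + 0.011·0.12 + 0.312·0.04 + 0.175·0.13
      = 0.01005 + 0.06783 + 0.13728 + 0.00132 + 0.01248 + 0.02275 = 0.25171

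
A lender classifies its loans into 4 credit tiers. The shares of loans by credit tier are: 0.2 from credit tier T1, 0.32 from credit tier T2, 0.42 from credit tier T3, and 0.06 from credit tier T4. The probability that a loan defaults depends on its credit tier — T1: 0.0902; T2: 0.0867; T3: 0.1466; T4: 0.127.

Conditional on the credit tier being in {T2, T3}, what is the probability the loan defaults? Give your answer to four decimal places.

0.1207

Let S = {T2, T3}.
P(S) = 0.32 + 0.42 = 0.74.
P(D ∩ S) = 0.0867·0.32 + 0.1466·0.42 = 0.027744 + 0.061572 = 0.089316.
P(D | S) = 0.089316 / 0.74 = 0.120697…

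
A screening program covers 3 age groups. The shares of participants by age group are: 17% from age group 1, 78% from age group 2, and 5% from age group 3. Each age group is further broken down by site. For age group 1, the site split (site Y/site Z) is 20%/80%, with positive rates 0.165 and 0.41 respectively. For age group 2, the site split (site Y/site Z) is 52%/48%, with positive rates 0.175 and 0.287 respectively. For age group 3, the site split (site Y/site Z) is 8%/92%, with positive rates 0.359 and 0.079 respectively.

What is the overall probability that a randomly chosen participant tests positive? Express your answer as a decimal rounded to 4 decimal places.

P(T|1) = 0.2·0.165 + 0.8·0.41 = 0.033 + 0.328 = 0.361
P(T|2) = 0.52·0.175 + 0.48·0.287 = 0.091 + 0.13776 = 0.22876
P(T|3) = 0.08·0.359 + 0.92·0.079 = 0.02872 + 0.07268 = 0.1014
Then overall,
P(T) = 0.17·0.361 + 0.78·0.22876 + 0.05·0.1014
      = 0.06137 + 0.1784328 + 0.00507 = 0.2448728

P(T) ≈ 0.2449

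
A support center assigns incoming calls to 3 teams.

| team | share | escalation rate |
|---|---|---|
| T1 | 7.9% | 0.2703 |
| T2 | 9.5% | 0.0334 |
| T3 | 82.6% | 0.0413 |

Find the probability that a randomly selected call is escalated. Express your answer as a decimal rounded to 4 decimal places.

P(E) = P(E|T1)·P(T1) + P(E|T2)·P(T2) + P(E|T3)·P(T3)
      = 0.2703·0.079 + 0.0334·0.095 + 0.0413·0.826
      = 0.0213537 + 0.003173 + 0.0341138 = 0.0586405

P(E) ≈ 0.0586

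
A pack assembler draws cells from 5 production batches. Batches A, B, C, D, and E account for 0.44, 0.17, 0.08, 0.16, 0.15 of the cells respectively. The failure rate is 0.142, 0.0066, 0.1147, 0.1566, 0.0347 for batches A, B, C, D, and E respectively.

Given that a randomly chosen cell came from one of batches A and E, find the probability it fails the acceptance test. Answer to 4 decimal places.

Let S = {A, E}.
P(S) = 0.44 + 0.15 = 0.59.
P(F ∩ S) = 0.142·0.44 + 0.0347·0.15 = 0.06248 + 0.005205 = 0.067685.
P(F | S) = 0.067685 / 0.59 = 0.114720…

0.1147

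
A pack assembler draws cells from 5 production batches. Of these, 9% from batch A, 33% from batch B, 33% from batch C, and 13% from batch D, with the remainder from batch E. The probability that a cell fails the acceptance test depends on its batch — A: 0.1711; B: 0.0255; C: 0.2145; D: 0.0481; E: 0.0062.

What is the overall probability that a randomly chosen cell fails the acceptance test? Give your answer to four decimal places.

0.1016

P(E) = 1 − (0.09 + 0.33 + 0.33 + 0.13) = 0.12.
P(F) = P(F|A)·P(A) + P(F|B)·P(B) + P(F|C)·P(C) + P(F|D)·P(D) + P(F|E)·P(E)
      = 0.1711·0.09 + 0.0255·0.33 + 0.2145·0.33 + 0.0481·0.13 + 0.0062·0.12
      = 0.015399 + 0.008415 + 0.070785 + 0.006253 + 0.000744 = 0.101596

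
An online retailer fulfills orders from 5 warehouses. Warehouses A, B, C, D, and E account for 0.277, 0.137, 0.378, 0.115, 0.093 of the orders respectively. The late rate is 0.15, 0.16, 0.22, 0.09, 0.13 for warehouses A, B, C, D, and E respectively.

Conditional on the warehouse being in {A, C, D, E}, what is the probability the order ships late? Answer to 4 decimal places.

P(L|S) ≈ 0.1705

Let S = {A, C, D, E}.
P(S) = 0.277 + 0.378 + 0.115 + 0.093 = 0.863.
P(L ∩ S) = 0.15·0.277 + 0.22·0.378 + 0.09·0.115 + 0.13·0.093 = 0.04155 + 0.08316 + 0.01035 + 0.01209 = 0.14715.
P(L | S) = 0.14715 / 0.863 = 0.170510…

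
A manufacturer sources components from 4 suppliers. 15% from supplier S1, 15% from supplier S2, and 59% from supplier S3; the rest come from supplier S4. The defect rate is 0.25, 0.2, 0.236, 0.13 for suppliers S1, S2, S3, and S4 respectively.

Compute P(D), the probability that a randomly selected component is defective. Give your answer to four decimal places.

P(S4) = 1 − (0.15 + 0.15 + 0.59) = 0.11.
Summing over the partition,
P(D) = P(D|S1)·P(S1) + P(D|S2)·P(S2) + P(D|S3)·P(S3) + P(D|S4)·P(S4)
      = 0.25·0.15 + 0.2·0.15 + 0.236·0.59 + 0.13·0.11
      = 0.0375 + 0.03 + 0.13924 + 0.0143 = 0.22104

0.2210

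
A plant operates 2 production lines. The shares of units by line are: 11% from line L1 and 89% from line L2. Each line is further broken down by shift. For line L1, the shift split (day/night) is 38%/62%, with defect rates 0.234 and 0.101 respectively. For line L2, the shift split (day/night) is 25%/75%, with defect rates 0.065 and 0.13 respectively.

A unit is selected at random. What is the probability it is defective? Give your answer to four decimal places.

0.1179

P(D|L1) = 0.38·0.234 + 0.62·0.101 = 0.08892 + 0.06262 = 0.15154
P(D|L2) = 0.25·0.065 + 0.75·0.13 = 0.01625 + 0.0975 = 0.11375
Then overall,
P(D) = 0.11·0.15154 + 0.89·0.11375
      = 0.0166694 + 0.1012375 = 0.1179069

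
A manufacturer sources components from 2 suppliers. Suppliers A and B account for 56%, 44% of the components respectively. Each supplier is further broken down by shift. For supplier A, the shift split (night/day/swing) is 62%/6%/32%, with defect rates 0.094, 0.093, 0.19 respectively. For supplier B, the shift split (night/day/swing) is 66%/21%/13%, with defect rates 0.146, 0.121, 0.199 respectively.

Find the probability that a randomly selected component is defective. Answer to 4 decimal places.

P(D|A) = 0.62·0.094 + 0.06·0.093 + 0.32·0.19 = 0.05828 + 0.00558 + 0.0608 = 0.12466
P(D|B) = 0.66·0.146 + 0.21·0.121 + 0.13·0.199 = 0.09636 + 0.02541 + 0.02587 = 0.14764
Then overall,
P(D) = 0.56·0.12466 + 0.44·0.14764
      = 0.0698096 + 0.0649616 = 0.1347712

0.1348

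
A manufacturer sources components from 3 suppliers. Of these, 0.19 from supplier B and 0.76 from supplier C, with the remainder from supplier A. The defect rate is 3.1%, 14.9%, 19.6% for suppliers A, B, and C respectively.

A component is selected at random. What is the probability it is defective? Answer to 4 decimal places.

0.1788

P(A) = 1 − (0.19 + 0.76) = 0.05.
P(D) = P(D|A)·P(A) + P(D|B)·P(B) + P(D|C)·P(C)
      = 0.031·0.05 + 0.149·0.19 + 0.196·0.76
      = 0.00155 + 0.02831 + 0.14896 = 0.17882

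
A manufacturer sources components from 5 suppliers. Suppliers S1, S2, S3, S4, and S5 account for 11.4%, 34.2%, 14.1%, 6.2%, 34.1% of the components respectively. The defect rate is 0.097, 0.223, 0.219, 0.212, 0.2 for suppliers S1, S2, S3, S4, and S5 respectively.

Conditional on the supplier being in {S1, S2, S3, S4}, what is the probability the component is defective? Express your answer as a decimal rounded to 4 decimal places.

Let S = {S1, S2, S3, S4}.
P(S) = 0.114 + 0.342 + 0.141 + 0.062 = 0.659.
P(D ∩ S) = 0.097·0.114 + 0.223·0.342 + 0.219·0.141 + 0.212·0.062 = 0.011058 + 0.076266 + 0.030879 + 0.013144 = 0.131347.
P(D | S) = 0.131347 / 0.659 = 0.199313…

0.1993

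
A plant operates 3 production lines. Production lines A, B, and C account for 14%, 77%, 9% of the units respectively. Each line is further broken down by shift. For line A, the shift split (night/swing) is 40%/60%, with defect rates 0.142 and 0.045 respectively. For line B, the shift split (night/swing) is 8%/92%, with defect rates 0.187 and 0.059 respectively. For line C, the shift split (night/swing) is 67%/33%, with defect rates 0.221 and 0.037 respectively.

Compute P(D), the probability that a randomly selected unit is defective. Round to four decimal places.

P(D|A) = 0.4·0.142 + 0.6·0.045 = 0.0568 + 0.027 = 0.0838
P(D|B) = 0.08·0.187 + 0.92·0.059 = 0.01496 + 0.05428 = 0.06924
P(D|C) = 0.67·0.221 + 0.33·0.037 = 0.14807 + 0.01221 = 0.16028
By total probability over the outer partition,
P(D) = 0.14·0.0838 + 0.77·0.06924 + 0.09·0.16028
      = 0.011732 + 0.0533148 + 0.0144252 = 0.079472

P(D) ≈ 0.0795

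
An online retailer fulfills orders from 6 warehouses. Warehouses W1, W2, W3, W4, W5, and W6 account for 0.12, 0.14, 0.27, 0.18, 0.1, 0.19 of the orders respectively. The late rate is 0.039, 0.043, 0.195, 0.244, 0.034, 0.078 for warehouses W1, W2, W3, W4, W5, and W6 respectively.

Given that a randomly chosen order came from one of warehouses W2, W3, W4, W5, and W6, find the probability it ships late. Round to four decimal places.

0.1373

Let S = {W2, W3, W4, W5, W6}.
P(S) = 0.14 + 0.27 + 0.18 + 0.1 + 0.19 = 0.88.
P(L ∩ S) = 0.043·0.14 + 0.195·0.27 + 0.244·0.18 + 0.034·0.1 + 0.078·0.19 = 0.00602 + 0.05265 + 0.04392 + 0.0034 + 0.01482 = 0.12081.
P(L | S) = 0.12081 / 0.88 = 0.137284…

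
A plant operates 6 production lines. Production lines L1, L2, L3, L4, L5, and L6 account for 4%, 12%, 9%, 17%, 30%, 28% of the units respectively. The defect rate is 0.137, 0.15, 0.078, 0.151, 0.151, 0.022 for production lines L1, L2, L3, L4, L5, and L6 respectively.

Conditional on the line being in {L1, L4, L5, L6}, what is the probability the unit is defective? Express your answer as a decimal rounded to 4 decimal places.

P(D|S) ≈ 0.1046

Let S = {L1, L4, L5, L6}.
P(S) = 0.04 + 0.17 + 0.3 + 0.28 = 0.79.
P(D ∩ S) = 0.137·0.04 + 0.151·0.17 + 0.151·0.3 + 0.022·0.28 = 0.00548 + 0.02567 + 0.0453 + 0.00616 = 0.08261.
P(D | S) = 0.08261 / 0.79 = 0.104570…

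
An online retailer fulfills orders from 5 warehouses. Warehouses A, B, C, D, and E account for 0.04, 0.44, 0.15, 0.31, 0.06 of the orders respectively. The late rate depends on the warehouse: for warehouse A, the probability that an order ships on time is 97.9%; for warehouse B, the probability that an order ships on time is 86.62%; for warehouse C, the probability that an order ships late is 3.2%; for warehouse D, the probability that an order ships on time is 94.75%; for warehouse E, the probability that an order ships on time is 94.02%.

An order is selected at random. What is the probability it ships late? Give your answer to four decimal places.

P(L) ≈ 0.0844

P(L|A) = 1 − 0.979 = 0.021.
P(L|B) = 1 − 0.8662 = 0.1338.
P(L|D) = 1 − 0.9475 = 0.0525.
P(L|E) = 1 − 0.9402 = 0.0598.
Using total probability over the partition,
P(L) = P(L|A)·P(A) + P(L|B)·P(B) + P(L|C)·P(C) + P(L|D)·P(D) + P(L|E)·P(E)
      = 0.021·0.04 + 0.1338·0.44 + 0.032·0.15 + 0.0525·0.31 + 0.0598·0.06
      = 0.00084 + 0.058872 + 0.0048 + 0.016275 + 0.003588 = 0.084375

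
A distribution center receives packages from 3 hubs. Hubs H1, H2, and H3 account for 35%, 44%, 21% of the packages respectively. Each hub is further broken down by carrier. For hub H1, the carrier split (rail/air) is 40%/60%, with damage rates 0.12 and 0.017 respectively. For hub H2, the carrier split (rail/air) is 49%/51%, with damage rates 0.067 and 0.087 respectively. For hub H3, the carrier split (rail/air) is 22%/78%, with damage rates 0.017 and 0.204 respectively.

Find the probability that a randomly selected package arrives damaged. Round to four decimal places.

P(D|H1) = 0.4·0.12 + 0.6·0.017 = 0.048 + 0.0102 = 0.0582
P(D|H2) = 0.49·0.067 + 0.51·0.087 = 0.03283 + 0.04437 = 0.0772
P(D|H3) = 0.22·0.017 + 0.78·0.204 = 0.00374 + 0.15912 = 0.16286
Then overall,
P(D) = 0.35·0.0582 + 0.44·0.0772 + 0.21·0.16286
      = 0.02037 + 0.033968 + 0.0342006 = 0.0885386

0.0885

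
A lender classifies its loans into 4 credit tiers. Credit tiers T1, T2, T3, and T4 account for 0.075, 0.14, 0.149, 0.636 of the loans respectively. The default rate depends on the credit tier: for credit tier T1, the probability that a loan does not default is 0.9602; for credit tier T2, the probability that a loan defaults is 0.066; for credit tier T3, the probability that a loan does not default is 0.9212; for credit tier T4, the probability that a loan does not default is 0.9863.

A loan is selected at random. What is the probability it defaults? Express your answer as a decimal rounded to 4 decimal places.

0.0327

P(D|T1) = 1 − 0.9602 = 0.0398.
P(D|T3) = 1 − 0.9212 = 0.0788.
P(D|T4) = 1 − 0.9863 = 0.0137.
By the law of total probability,
P(D) = P(D|T1)·P(T1) + P(D|T2)·P(T2) + P(D|T3)·P(T3) + P(D|T4)·P(T4)
      = 0.0398·0.075 + 0.066·0.14 + 0.0788·0.149 + 0.0137·0.636
      = 0.002985 + 0.00924 + 0.0117412 + 0.0087132 = 0.0326794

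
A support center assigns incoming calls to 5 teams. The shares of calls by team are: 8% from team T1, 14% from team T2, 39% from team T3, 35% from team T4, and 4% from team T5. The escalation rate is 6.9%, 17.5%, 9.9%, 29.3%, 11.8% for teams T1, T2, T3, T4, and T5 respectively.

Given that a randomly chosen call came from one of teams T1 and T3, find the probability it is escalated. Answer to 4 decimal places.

Let S = {T1, T3}.
P(S) = 0.08 + 0.39 = 0.47.
P(E ∩ S) = 0.069·0.08 + 0.099·0.39 = 0.00552 + 0.03861 = 0.04413.
P(E | S) = 0.04413 / 0.47 = 0.093894…

P(E|S) ≈ 0.0939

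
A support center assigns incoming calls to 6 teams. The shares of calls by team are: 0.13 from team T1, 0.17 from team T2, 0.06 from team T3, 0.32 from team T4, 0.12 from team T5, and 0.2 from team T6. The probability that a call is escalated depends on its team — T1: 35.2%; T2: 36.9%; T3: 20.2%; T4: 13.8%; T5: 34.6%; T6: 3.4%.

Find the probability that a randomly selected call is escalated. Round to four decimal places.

P(E) = P(E|T1)·P(T1) + P(E|T2)·P(T2) + P(E|T3)·P(T3) + P(E|T4)·P(T4) + P(E|T5)·P(T5) + P(E|T6)·P(T6)
      = 0.352·0.13 + 0.369·0.17 + 0.202·0.06 + 0.138·0.32 + 0.346·0.12 + 0.034·0.2
      = 0.04576 + 0.06273 + 0.01212 + 0.04416 + 0.04152 + 0.0068 = 0.21309

P(E) ≈ 0.2131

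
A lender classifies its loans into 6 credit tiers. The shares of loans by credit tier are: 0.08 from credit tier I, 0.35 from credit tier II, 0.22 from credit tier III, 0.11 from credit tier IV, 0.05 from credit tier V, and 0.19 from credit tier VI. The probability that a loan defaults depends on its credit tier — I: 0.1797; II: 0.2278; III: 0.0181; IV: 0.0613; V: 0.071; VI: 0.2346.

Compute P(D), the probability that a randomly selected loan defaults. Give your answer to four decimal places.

0.1530

P(D) = P(D|I)·P(I) + P(D|II)·P(II) + P(D|III)·P(III) + P(D|IV)·P(IV) + P(D|V)·P(V) + P(D|VI)·P(VI)
      = 0.1797·0.08 + 0.2278·0.35 + 0.0181·0.22 + 0.0613·0.11 + 0.071·0.05 + 0.2346·0.19
      = 0.014376 + 0.07973 + 0.003982 + 0.006743 + 0.00355 + 0.044574 = 0.152955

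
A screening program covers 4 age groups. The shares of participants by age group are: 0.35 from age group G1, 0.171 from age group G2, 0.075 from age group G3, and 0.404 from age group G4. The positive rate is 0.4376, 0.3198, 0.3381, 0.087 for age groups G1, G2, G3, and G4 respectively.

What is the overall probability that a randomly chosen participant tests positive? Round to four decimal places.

P(T) = P(T|G1)·P(G1) + P(T|G2)·P(G2) + P(T|G3)·P(G3) + P(T|G4)·P(G4)
      = 0.4376·0.35 + 0.3198·0.171 + 0.3381·0.075 + 0.087·0.404
      = 0.15316 + 0.0546858 + 0.0253575 + 0.035148 = 0.2683513

0.2684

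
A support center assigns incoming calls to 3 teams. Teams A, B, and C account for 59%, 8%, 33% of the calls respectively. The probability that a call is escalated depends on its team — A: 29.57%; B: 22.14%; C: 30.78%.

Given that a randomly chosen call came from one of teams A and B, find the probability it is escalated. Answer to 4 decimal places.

P(E|S) ≈ 0.2868

Let S = {A, B}.
P(S) = 0.59 + 0.08 = 0.67.
P(E ∩ S) = 0.2957·0.59 + 0.2214·0.08 = 0.174463 + 0.017712 = 0.192175.
P(E | S) = 0.192175 / 0.67 = 0.286828…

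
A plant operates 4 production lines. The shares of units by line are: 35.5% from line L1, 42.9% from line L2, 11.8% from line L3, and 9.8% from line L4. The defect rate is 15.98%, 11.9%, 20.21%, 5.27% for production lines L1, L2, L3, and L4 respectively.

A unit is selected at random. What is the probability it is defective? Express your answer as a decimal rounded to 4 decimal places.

P(D) = P(D|L1)·P(L1) + P(D|L2)·P(L2) + P(D|L3)·P(L3) + P(D|L4)·P(L4)
      = 0.1598·0.355 + 0.119·0.429 + 0.2021·0.118 + 0.0527·0.098
      = 0.056729 + 0.051051 + 0.0238478 + 0.0051646 = 0.1367924

0.1368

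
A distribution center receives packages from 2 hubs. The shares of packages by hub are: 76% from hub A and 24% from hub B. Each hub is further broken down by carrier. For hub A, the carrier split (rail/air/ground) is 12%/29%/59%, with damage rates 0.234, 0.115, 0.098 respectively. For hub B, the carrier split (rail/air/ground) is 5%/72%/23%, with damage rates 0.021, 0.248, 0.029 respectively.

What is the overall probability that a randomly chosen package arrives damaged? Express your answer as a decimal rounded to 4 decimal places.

0.1353

P(D|A) = 0.12·0.234 + 0.29·0.115 + 0.59·0.098 = 0.02808 + 0.03335 + 0.05782 = 0.11925
P(D|B) = 0.05·0.021 + 0.72·0.248 + 0.23·0.029 = 0.00105 + 0.17856 + 0.00667 = 0.18628
By total probability over the outer partition,
P(D) = 0.76·0.11925 + 0.24·0.18628
      = 0.09063 + 0.0447072 = 0.1353372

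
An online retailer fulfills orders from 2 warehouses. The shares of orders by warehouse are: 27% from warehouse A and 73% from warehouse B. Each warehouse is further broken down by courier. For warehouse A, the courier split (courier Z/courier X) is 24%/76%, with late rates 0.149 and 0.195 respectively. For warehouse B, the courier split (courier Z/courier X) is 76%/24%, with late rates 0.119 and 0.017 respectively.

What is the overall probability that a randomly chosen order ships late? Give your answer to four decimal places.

0.1187

P(L|A) = 0.24·0.149 + 0.76·0.195 = 0.03576 + 0.1482 = 0.18396
P(L|B) = 0.76·0.119 + 0.24·0.017 = 0.09044 + 0.00408 = 0.09452
By total probability over the outer partition,
P(L) = 0.27·0.18396 + 0.73·0.09452
      = 0.0496692 + 0.0689996 = 0.1186688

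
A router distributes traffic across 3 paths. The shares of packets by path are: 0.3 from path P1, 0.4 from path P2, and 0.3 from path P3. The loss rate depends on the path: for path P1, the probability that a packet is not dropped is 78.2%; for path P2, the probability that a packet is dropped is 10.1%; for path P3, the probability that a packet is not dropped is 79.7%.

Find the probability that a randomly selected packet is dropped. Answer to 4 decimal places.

P(L|P1) = 1 − 0.782 = 0.218.
P(L|P3) = 1 − 0.797 = 0.203.
Summing over the partition,
P(L) = P(L|P1)·P(P1) + P(L|P2)·P(P2) + P(L|P3)·P(P3)
      = 0.218·0.3 + 0.101·0.4 + 0.203·0.3
      = 0.0654 + 0.0404 + 0.0609 = 0.1667

P(L) ≈ 0.1667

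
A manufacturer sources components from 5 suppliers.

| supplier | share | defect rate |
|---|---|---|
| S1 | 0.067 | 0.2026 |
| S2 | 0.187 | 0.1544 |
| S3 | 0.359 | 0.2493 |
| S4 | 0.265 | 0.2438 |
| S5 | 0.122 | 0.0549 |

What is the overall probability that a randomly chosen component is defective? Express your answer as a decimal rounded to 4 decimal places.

P(D) = P(D|S1)·P(S1) + P(D|S2)·P(S2) + P(D|S3)·P(S3) + P(D|S4)·P(S4) + P(D|S5)·P(S5)
      = 0.2026·0.067 + 0.1544·0.187 + 0.2493·0.359 + 0.2438·0.265 + 0.0549·0.122
      = 0.0135742 + 0.0288728 + 0.0894987 + 0.064607 + 0.0066978 = 0.2032505

0.2033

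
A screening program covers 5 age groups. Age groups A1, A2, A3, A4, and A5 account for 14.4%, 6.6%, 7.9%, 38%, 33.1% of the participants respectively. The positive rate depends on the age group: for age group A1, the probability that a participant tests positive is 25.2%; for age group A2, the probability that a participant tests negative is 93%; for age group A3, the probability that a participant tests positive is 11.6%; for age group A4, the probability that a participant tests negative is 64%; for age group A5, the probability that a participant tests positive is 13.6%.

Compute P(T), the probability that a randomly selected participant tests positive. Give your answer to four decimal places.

P(T|A2) = 1 − 0.93 = 0.07.
P(T|A4) = 1 − 0.64 = 0.36.
P(T) = P(T|A1)·P(A1) + P(T|A2)·P(A2) + P(T|A3)·P(A3) + P(T|A4)·P(A4) + P(T|A5)·P(A5)
      = 0.252·0.144 + 0.07·0.066 + 0.116·0.079 + 0.36·0.38 + 0.136·0.331
      = 0.036288 + 0.00462 + 0.009164 + 0.1368 + 0.045016 = 0.231888

P(T) ≈ 0.2319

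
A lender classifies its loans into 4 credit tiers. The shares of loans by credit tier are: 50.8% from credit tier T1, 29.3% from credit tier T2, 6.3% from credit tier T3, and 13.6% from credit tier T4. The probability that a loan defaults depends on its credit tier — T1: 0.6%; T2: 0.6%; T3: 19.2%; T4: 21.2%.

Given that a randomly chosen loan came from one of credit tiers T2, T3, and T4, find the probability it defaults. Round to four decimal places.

Let S = {T2, T3, T4}.
P(S) = 0.293 + 0.063 + 0.136 = 0.492.
P(D ∩ S) = 0.006·0.293 + 0.192·0.063 + 0.212·0.136 = 0.001758 + 0.012096 + 0.028832 = 0.042686.
P(D | S) = 0.042686 / 0.492 = 0.086760…

0.0868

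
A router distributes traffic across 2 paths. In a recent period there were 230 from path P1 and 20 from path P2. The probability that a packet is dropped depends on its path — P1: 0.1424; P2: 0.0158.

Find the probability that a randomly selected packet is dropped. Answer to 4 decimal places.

Total: 230 + 20 = 250.
P(P1) = 230/250 = 0.92. P(P2) = 20/250 = 0.08.
P(L) = P(L|P1)·P(P1) + P(L|P2)·P(P2)
      = 0.1424·0.92 + 0.0158·0.08
      = 0.131008 + 0.001264 = 0.132272

0.1323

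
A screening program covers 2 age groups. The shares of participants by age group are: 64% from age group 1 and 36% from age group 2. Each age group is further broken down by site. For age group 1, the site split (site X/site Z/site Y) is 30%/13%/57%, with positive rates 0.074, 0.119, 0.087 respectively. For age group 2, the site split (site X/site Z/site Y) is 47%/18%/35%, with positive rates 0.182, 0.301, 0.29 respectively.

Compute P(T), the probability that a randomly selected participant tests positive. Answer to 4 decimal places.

P(T) ≈ 0.1427

P(T|1) = 0.3·0.074 + 0.13·0.119 + 0.57·0.087 = 0.0222 + 0.01547 + 0.04959 = 0.08726
P(T|2) = 0.47·0.182 + 0.18·0.301 + 0.35·0.29 = 0.08554 + 0.05418 + 0.1015 = 0.24122
Then overall,
P(T) = 0.64·0.08726 + 0.36·0.24122
      = 0.0558464 + 0.0868392 = 0.1426856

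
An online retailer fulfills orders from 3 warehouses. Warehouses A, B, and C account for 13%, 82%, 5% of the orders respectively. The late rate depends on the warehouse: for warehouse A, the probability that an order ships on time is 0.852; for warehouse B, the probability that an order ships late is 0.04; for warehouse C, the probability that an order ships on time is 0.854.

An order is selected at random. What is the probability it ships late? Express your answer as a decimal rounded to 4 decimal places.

P(L|A) = 1 − 0.852 = 0.148.
P(L|C) = 1 − 0.854 = 0.146.
P(L) = P(L|A)·P(A) + P(L|B)·P(B) + P(L|C)·P(C)
      = 0.148·0.13 + 0.04·0.82 + 0.146·0.05
      = 0.01924 + 0.0328 + 0.0073 = 0.05934

P(L) ≈ 0.0593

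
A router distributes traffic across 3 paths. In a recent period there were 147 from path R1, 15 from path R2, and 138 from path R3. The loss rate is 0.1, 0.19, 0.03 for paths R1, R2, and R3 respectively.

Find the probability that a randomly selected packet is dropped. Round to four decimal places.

Total: 147 + 15 + 138 = 300.
P(R1) = 147/300 = 0.49. P(R2) = 15/300 = 0.05. P(R3) = 138/300 = 0.46.
P(L) = P(L|R1)·P(R1) + P(L|R2)·P(R2) + P(L|R3)·P(R3)
      = 0.1·0.49 + 0.19·0.05 + 0.03·0.46
      = 0.049 + 0.0095 + 0.0138 = 0.0723

P(L) ≈ 0.0723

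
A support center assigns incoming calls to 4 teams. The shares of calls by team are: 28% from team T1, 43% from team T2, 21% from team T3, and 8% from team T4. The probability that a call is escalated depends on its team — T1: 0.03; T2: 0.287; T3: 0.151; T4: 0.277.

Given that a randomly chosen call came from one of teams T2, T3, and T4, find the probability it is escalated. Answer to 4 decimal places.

Let S = {T2, T3, T4}.
P(S) = 0.43 + 0.21 + 0.08 = 0.72.
P(E ∩ S) = 0.287·0.43 + 0.151·0.21 + 0.277·0.08 = 0.12341 + 0.03171 + 0.02216 = 0.17728.
P(E | S) = 0.17728 / 0.72 = 0.246222…

P(E|S) ≈ 0.2462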